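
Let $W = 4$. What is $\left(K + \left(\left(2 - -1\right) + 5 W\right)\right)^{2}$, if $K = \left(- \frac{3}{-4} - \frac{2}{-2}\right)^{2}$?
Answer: $\frac{173889}{256} \approx 679.25$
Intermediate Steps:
$K = \frac{49}{16}$ ($K = \left(\left(-3\right) \left(- \frac{1}{4}\right) - -1\right)^{2} = \left(\frac{3}{4} + 1\right)^{2} = \left(\frac{7}{4}\right)^{2} = \frac{49}{16} \approx 3.0625$)
$\left(K + \left(\left(2 - -1\right) + 5 W\right)\right)^{2} = \left(\frac{49}{16} + \left(\left(2 - -1\right) + 5 \cdot 4\right)\right)^{2} = \left(\frac{49}{16} + \left(\left(2 + 1\right) + 20\right)\right)^{2} = \left(\frac{49}{16} + \left(3 + 20\right)\right)^{2} = \left(\frac{49}{16} + 23\right)^{2} = \left(\frac{417}{16}\right)^{2} = \frac{173889}{256}$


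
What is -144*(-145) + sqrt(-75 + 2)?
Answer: 20880 + I*sqrt(73) ≈ 20880.0 + 8.544*I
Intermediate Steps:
-144*(-145) + sqrt(-75 + 2) = 20880 + sqrt(-73) = 20880 + I*sqrt(73)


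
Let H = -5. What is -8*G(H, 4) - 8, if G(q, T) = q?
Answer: 32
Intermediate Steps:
-8*G(H, 4) - 8 = -8*(-5) - 8 = 40 - 8 = 32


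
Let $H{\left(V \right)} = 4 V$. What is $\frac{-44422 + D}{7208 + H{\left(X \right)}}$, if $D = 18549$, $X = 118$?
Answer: $- \frac{25873}{7680} \approx -3.3689$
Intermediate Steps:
$\frac{-44422 + D}{7208 + H{\left(X \right)}} = \frac{-44422 + 18549}{7208 + 4 \cdot 118} = - \frac{25873}{7208 + 472} = - \frac{25873}{7680}$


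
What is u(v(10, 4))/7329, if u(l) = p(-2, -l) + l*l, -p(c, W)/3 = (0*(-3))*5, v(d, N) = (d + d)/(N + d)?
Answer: 100/359121 ≈ 0.00027846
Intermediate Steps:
v(d, N) = 2*d/(N + d) (v(d, N) = (2*d)/(N + d) = 2*d/(N + d))
p(c, W) = 0 (p(c, W) = -3*0*(-3)*5 = -0*5 = -3*0 = 0)
u(l) = l² (u(l) = 0 + l*l = 0 + l² = l²)
u(v(10, 4))/7329 = (2*10/(4 + 10))²/7329 = (2*10/14)²*(1/7329) = (2*10*(1/14))²*(1/7329) = (10/7)²*(1/7329) = (100/49)*(1/7329) = 100/359121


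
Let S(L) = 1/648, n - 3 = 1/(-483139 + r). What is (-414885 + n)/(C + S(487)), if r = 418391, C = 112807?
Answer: -4351770317394/1183252493219 ≈ -3.6778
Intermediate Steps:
n = 194243/64748 (n = 3 + 1/(-483139 + 418391) = 3 + 1/(-64748) = 3 - 1/64748 = 194243/64748 ≈ 3.0000)
S(L) = 1/648
(-414885 + n)/(C + S(487)) = (-414885 + 194243/64748)/(112807 + 1/648) = -26862779737/(64748*73098937/648) = -26862779737/64748*648/73098937 = -4351770317394/1183252493219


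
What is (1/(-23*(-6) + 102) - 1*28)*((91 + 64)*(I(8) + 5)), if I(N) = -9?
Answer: 208289/12 ≈ 17357.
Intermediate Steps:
(1/(-23*(-6) + 102) - 1*28)*((91 + 64)*(I(8) + 5)) = (1/(-23*(-6) + 102) - 1*28)*((91 + 64)*(-9 + 5)) = (1/(138 + 102) - 28)*(155*(-4)) = (1/240 - 28)*(-620) = -6719/240*(-620) = 208289/12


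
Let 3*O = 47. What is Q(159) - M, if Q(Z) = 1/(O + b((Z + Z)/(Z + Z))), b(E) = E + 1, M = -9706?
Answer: 514421/53 ≈ 9706.1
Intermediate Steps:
b(E) = 1 + E
O = 47/3 (O = (⅓)*47 = 47/3 ≈ 15.667)
Q(Z) = 3/53 (Q(Z) = 1/(47/3 + (1 + (Z + Z)/(Z + Z))) = 1/(47/3 + (1 + (2*Z)/((2*Z)))) = 1/(47/3 + (1 + (2*Z)*(1/(2*Z)))) = 1/(47/3 + (1 + 1)) = 1/(47/3 + 2) = 1/(53/3) = 3/53)
Q(159) - M = 3/53 - 1*(-9706) = 3/53 + 9706 = 514421/53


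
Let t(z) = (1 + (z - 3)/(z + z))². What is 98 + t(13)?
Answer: 16886/169 ≈ 99.917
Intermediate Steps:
t(z) = (1 + (-3 + z)/(2*z))² (t(z) = (1 + (-3 + z)/((2*z)))² = (1 + (-3 + z)*(1/(2*z)))² = (1 + (-3 + z)/(2*z))²)
98 + t(13) = 98 + (9/4)*(-1 + 13)²/13² = 98 + (9/4)*(1/169)*12² = 98 + (9/4)*(1/169)*144 = 98 + 324/169 = 16886/169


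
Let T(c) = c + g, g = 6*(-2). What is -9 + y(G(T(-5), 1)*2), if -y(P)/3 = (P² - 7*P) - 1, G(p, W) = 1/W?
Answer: 24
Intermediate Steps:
g = -12
T(c) = -12 + c (T(c) = c - 12 = -12 + c)
y(P) = 3 - 3*P² + 21*P (y(P) = -3*((P² - 7*P) - 1) = -3*(-1 + P² - 7*P) = 3 - 3*P² + 21*P)
-9 + y(G(T(-5), 1)*2) = -9 + (3 - 3*(2/1)² + 21*(2/1)) = -9 + (3 - 3*(1*2)² + 21*(1*2)) = -9 + (3 - 3*2² + 21*2) = -9 + (3 - 3*4 + 42) = -9 + (3 - 12 + 42) = -9 + 33 = 24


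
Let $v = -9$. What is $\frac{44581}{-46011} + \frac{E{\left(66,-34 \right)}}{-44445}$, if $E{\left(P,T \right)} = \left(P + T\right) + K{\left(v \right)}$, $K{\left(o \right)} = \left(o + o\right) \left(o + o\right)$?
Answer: $- \frac{221975829}{227217655} \approx -0.97693$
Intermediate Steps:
$K{\left(o \right)} = 4 o^{2}$ ($K{\left(o \right)} = 2 o 2 o = 4 o^{2}$)
$E{\left(P,T \right)} = 324 + P + T$ ($E{\left(P,T \right)} = \left(P + T\right) + 4 \left(-9\right)^{2} = \left(P + T\right) + 4 \cdot 81 = \left(P + T\right) + 324 = 324 + P + T$)
$\frac{44581}{-46011} + \frac{E{\left(66,-34 \right)}}{-44445} = \frac{44581}{-46011} + \frac{324 + 66 - 34}{-44445} = 44581 \left(- \frac{1}{46011}\right) + 356 \left(- \frac{1}{44445}\right) = - \frac{44581}{46011} - \frac{356}{44445} = - \frac{221975829}{227217655}$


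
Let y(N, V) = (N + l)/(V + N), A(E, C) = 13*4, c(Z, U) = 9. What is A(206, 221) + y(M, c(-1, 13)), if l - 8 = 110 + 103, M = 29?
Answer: 1113/19 ≈ 58.579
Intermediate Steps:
A(E, C) = 52
l = 221 (l = 8 + (110 + 103) = 8 + 213 = 221)
y(N, V) = (221 + N)/(N + V) (y(N, V) = (N + 221)/(V + N) = (221 + N)/(N + V))
A(206, 221) + y(M, c(-1, 13)) = 52 + (221 + 29)/(29 + 9) = 52 + 250/38 = 52 + (1/38)*250 = 52 + 125/19 = 1113/19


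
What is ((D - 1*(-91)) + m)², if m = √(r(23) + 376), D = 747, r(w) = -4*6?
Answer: 702596 + 6704*√22 ≈ 7.3404e+5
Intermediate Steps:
r(w) = -24
m = 4*√22 (m = √(-24 + 376) = √352 = 4*√22 ≈ 18.762)
((D - 1*(-91)) + m)² = ((747 - 1*(-91)) + 4*√22)² = ((747 + 91) + 4*√22)² = (838 + 4*√22)²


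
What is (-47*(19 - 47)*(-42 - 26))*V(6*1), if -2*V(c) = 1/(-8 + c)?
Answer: -22372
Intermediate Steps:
V(c) = -1/(2*(-8 + c))
(-47*(19 - 47)*(-42 - 26))*V(6*1) = (-47*(19 - 47)*(-42 - 26))*(-1/(-16 + 2*(6*1))) = (-(-1316)*(-68))*(-1/(-16 + 2*6)) = (-47*1904)*(-1/(-16 + 12)) = -(-89488)/(-4) = -(-89488)*(-1)/4 = -89488*¼ = -22372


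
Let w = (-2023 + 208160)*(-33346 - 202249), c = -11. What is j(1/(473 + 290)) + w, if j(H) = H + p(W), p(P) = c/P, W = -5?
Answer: -185274889446327/3815 ≈ -4.8565e+10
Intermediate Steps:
w = -48564846515 (w = 206137*(-235595) = -48564846515)
p(P) = -11/P
j(H) = 11/5 + H (j(H) = H - 11/(-5) = H - 11*(-⅕) = H + 11/5 = 11/5 + H)
j(1/(473 + 290)) + w = (11/5 + 1/(473 + 290)) - 48564846515 = (11/5 + 1/763) - 48564846515 = 8398/3815 - 48564846515 = -185274889446327/3815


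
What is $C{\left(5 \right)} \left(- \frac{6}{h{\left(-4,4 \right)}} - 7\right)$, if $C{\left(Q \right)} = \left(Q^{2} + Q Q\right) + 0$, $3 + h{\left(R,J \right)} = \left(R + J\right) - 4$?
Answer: $- \frac{2150}{7} \approx -307.14$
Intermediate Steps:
$h{\left(R,J \right)} = -7 + J + R$ ($h{\left(R,J \right)} = -3 - \left(4 - J - R\right) = -3 + \left(-4 + J + R\right) = -7 + J + R$)
$C{\left(Q \right)} = 2 Q^{2}$ ($C{\left(Q \right)} = \left(Q^{2} + Q^{2}\right) + 0 = 2 Q^{2} + 0 = 2 Q^{2}$)
$C{\left(5 \right)} \left(- \frac{6}{h{\left(-4,4 \right)}} - 7\right) = 2 \cdot 5^{2} \left(- \frac{6}{-7 + 4 - 4} - 7\right) = 2 \cdot 25 \left(- \frac{6}{-7} - 7\right) = 50 \left(\left(-6\right) \left(- \frac{1}{7}\right) - 7\right) = 50 \left(\frac{6}{7} - 7\right) = 50 \left(- \frac{43}{7}\right) = - \frac{2150}{7}$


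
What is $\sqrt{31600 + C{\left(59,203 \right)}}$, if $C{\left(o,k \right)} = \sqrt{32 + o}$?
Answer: $\sqrt{31600 + \sqrt{91}} \approx 177.79$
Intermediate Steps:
$\sqrt{31600 + C{\left(59,203 \right)}} = \sqrt{31600 + \sqrt{32 + 59}} = \sqrt{31600 + \sqrt{91}}$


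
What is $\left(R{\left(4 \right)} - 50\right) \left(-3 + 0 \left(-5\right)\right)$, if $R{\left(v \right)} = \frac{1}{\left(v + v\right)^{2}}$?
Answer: $\frac{9597}{64} \approx 149.95$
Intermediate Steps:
$R{\left(v \right)} = \frac{1}{4 v^{2}}$ ($R{\left(v \right)} = \frac{1}{\left(2 v\right)^{2}} = \frac{1}{4 v^{2}}$)
$\left(R{\left(4 \right)} - 50\right) \left(-3 + 0 \left(-5\right)\right) = \left(\frac{1}{4 \cdot 16} - 50\right) \left(-3 + 0 \left(-5\right)\right) = \left(\frac{1}{4} \cdot \frac{1}{16} - 50\right) \left(-3 + 0\right) = \left(\frac{1}{64} - 50\right) \left(-3\right) = \left(- \frac{3199}{64}\right) \left(-3\right) = \frac{9597}{64}$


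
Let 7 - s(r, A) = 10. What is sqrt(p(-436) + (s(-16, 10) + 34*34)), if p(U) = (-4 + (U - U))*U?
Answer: sqrt(2897) ≈ 53.824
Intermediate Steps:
s(r, A) = -3 (s(r, A) = 7 - 1*10 = 7 - 10 = -3)
p(U) = -4*U (p(U) = (-4 + 0)*U = -4*U)
sqrt(p(-436) + (s(-16, 10) + 34*34)) = sqrt(-4*(-436) + (-3 + 34*34)) = sqrt(1744 + (-3 + 1156)) = sqrt(1744 + 1153) = sqrt(2897)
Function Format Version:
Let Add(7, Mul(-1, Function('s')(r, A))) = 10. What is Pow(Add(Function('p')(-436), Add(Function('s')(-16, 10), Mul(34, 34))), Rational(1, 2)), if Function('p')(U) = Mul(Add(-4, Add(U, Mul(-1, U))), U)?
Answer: Pow(2897, Rational(1, 2)) ≈ 53.824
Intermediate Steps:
Function('s')(r, A) = -3 (Function('s')(r, A) = Add(7, Mul(-1, 10)) = Add(7, -10) = -3)
Function('p')(U) = Mul(-4, U) (Function('p')(U) = Mul(Add(-4, 0), U) = Mul(-4, U))
Pow(Add(Function('p')(-436), Add(Function('s')(-16, 10), Mul(34, 34))), Rational(1, 2)) = Pow(Add(Mul(-4, -436), Add(-3, Mul(34, 34))), Rational(1, 2)) = Pow(Add(1744, Add(-3, 1156)), Rational(1, 2)) = Pow(Add(1744, 1153), Rational(1, 2)) = Pow(2897, Rational(1, 2))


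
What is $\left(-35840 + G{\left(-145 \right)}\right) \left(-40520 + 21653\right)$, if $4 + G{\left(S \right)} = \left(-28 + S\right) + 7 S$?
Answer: $698682744$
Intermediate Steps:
$G{\left(S \right)} = -32 + 8 S$ ($G{\left(S \right)} = -4 + \left(\left(-28 + S\right) + 7 S\right) = -4 + \left(-28 + 8 S\right) = -32 + 8 S$)
$\left(-35840 + G{\left(-145 \right)}\right) \left(-40520 + 21653\right) = \left(-35840 + \left(-32 + 8 \left(-145\right)\right)\right) \left(-40520 + 21653\right) = \left(-35840 - 1192\right) \left(-18867\right) = \left(-37032\right) \left(-18867\right) = 698682744$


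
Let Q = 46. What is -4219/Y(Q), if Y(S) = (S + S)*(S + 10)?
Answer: -4219/5152 ≈ -0.81890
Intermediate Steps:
Y(S) = 2*S*(10 + S) (Y(S) = (2*S)*(10 + S) = 2*S*(10 + S))
-4219/Y(Q) = -4219*1/(92*(10 + 46)) = -4219/(2*46*56) = -4219/5152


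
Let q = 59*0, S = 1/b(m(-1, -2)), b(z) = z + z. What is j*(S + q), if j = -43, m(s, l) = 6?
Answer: -43/12 ≈ -3.5833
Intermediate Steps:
b(z) = 2*z
S = 1/12 (S = 1/(2*6) = 1/12 ≈ 0.083333)
q = 0
j*(S + q) = -43*(1/12 + 0) = -43*1/12 = -43/12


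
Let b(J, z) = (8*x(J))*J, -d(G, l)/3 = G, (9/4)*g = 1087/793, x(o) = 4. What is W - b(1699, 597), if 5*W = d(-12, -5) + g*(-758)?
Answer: -1943160932/35685 ≈ -54453.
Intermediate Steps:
g = 4348/7137 (g = 4*(1087/793)/9 = 4*(1087*(1/793))/9 = (4/9)*(1087/793) = 4348/7137 ≈ 0.60922)
d(G, l) = -3*G
b(J, z) = 32*J (b(J, z) = (8*4)*J = 32*J)
W = -3038852/35685 (W = (-3*(-12) + (4348/7137)*(-758))/5 = (36 - 3295784/7137)/5 = (⅕)*(-3038852/7137) = -3038852/35685 ≈ -85.158)
W - b(1699, 597) = -3038852/35685 - 32*1699 = -3038852/35685 - 1*54368 = -3038852/35685 - 54368 = -1943160932/35685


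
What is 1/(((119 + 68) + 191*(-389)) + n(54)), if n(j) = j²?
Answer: -1/71196 ≈ -1.4046e-5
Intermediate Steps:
1/(((119 + 68) + 191*(-389)) + n(54)) = 1/(((119 + 68) + 191*(-389)) + 54²) = 1/((187 - 74299) + 2916) = 1/(-74112 + 2916) = 1/(-71196) = -1/71196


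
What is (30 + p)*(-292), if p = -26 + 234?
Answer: -69496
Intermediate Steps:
p = 208
(30 + p)*(-292) = (30 + 208)*(-292) = 238*(-292) = -69496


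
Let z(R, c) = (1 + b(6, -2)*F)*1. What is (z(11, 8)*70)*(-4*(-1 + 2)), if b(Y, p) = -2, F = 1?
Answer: 280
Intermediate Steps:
z(R, c) = -1 (z(R, c) = (1 - 2*1)*1 = (1 - 2)*1 = -1*1 = -1)
(z(11, 8)*70)*(-4*(-1 + 2)) = (-1*70)*(-4*(-1 + 2)) = -(-280) = -70*(-4) = 280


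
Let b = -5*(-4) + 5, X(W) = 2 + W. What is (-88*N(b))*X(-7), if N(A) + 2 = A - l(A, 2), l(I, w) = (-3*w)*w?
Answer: 15400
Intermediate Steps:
l(I, w) = -3*w²
b = 25 (b = 20 + 5 = 25)
N(A) = 10 + A (N(A) = -2 + (A - (-3)*2²) = -2 + (A - (-3)*4) = -2 + (A - 1*(-12)) = -2 + (A + 12) = -2 + (12 + A) = 10 + A)
(-88*N(b))*X(-7) = (-88*(10 + 25))*(2 - 7) = -88*35*(-5) = -3080*(-5) = 15400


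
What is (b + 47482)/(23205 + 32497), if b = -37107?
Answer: 10375/55702 ≈ 0.18626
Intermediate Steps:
(b + 47482)/(23205 + 32497) = (-37107 + 47482)/(23205 + 32497) = 10375/55702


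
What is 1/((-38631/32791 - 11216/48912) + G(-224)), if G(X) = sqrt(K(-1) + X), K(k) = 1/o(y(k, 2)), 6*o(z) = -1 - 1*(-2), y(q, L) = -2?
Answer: -7071149893461423/1105235873562299903 - 10048476006115569*I*sqrt(218)/2210471747124599806 ≈ -0.0063979 - 0.067119*I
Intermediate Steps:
o(z) = 1/6 (o(z) = (-1 - 1*(-2))/6 = (-1 + 2)/6 = (1/6)*1 = 1/6)
K(k) = 6 (K(k) = 1/(1/6) = 6)
G(X) = sqrt(6 + X)
1/((-38631/32791 - 11216/48912) + G(-224)) = 1/((-38631/32791 - 11216/48912) + sqrt(6 - 224)) = 1/((-38631*1/32791 - 11216*1/48912) + sqrt(-218)) = 1/((-38631/32791 - 701/3057) + I*sqrt(218)) = 1/(-141081458/100242087 + I*sqrt(218))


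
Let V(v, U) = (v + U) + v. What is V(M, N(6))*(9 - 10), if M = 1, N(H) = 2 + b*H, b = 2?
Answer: -16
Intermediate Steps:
N(H) = 2 + 2*H
V(v, U) = U + 2*v (V(v, U) = (U + v) + v = U + 2*v)
V(M, N(6))*(9 - 10) = ((2 + 2*6) + 2*1)*(9 - 10) = ((2 + 12) + 2)*(-1) = (14 + 2)*(-1) = 16*(-1) = -16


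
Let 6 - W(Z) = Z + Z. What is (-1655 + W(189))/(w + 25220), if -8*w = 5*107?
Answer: -16216/201225 ≈ -0.080586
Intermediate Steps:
w = -535/8 (w = -5*107/8 = -⅛*535 = -535/8 ≈ -66.875)
W(Z) = 6 - 2*Z (W(Z) = 6 - (Z + Z) = 6 - 2*Z)
(-1655 + W(189))/(w + 25220) = (-1655 + (6 - 2*189))/(-535/8 + 25220) = (-1655 + (6 - 378))/(201225/8) = (-1655 - 372)*(8/201225) = -2027*8/201225 = -16216/201225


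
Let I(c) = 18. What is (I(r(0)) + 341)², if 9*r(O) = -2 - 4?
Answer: 128881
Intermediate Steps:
r(O) = -⅔ (r(O) = (-2 - 4)/9 = (⅑)*(-6) = -⅔)
(I(r(0)) + 341)² = (18 + 341)² = 359² = 128881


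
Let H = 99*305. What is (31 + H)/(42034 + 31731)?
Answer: 30226/73765 ≈ 0.40976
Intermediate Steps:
H = 30195
(31 + H)/(42034 + 31731) = (31 + 30195)/(42034 + 31731) = 30226/73765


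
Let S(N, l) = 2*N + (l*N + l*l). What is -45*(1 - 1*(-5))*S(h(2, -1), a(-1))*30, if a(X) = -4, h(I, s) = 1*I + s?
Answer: -113400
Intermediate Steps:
h(I, s) = I + s
S(N, l) = l**2 + 2*N + N*l (S(N, l) = 2*N + (N*l + l**2) = 2*N + (l**2 + N*l) = l**2 + 2*N + N*l)
-45*(1 - 1*(-5))*S(h(2, -1), a(-1))*30 = -45*(1 - 1*(-5))*((-4)**2 + 2*(2 - 1) + (2 - 1)*(-4))*30 = -45*(1 + 5)*(16 + 2*1 + 1*(-4))*30 = -270*(16 + 2 - 4)*30 = -270*14*30 = -45*84*30 = -3780*30 = -113400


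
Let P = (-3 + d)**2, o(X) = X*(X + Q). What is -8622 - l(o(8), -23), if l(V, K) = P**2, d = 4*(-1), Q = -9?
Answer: -11023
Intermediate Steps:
d = -4
o(X) = X*(-9 + X) (o(X) = X*(X - 9) = X*(-9 + X))
P = 49 (P = (-3 - 4)**2 = (-7)**2 = 49)
l(V, K) = 2401 (l(V, K) = 49**2 = 2401)
-8622 - l(o(8), -23) = -8622 - 1*2401 = -8622 - 2401 = -11023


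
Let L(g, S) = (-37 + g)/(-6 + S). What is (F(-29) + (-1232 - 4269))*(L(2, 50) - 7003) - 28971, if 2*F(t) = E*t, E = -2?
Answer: 421253775/11 ≈ 3.8296e+7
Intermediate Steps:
F(t) = -t (F(t) = (-2*t)/2 = -t)
L(g, S) = (-37 + g)/(-6 + S)
(F(-29) + (-1232 - 4269))*(L(2, 50) - 7003) - 28971 = (-1*(-29) + (-1232 - 4269))*((-37 + 2)/(-6 + 50) - 7003) - 28971 = (29 - 5501)*(-35/44 - 7003) - 28971 = -5472*((1/44)*(-35) - 7003) - 28971 = -5472*(-35/44 - 7003) - 28971 = -5472*(-308167/44) - 28971 = 421572456/11 - 28971 = 421253775/11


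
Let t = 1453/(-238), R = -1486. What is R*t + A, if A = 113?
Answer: 1093026/119 ≈ 9185.1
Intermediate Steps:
t = -1453/238 (t = 1453*(-1/238) = -1453/238 ≈ -6.1050)
R*t + A = -1486*(-1453/238) + 113 = 1079579/119 + 113 = 1093026/119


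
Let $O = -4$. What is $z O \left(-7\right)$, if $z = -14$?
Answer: $-392$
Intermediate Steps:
$z O \left(-7\right) = \left(-14\right) \left(-4\right) \left(-7\right) = 56 \left(-7\right) = -392$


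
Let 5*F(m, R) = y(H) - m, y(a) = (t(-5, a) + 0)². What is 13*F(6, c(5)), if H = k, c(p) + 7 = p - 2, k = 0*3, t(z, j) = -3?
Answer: 39/5 ≈ 7.8000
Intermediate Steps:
k = 0
c(p) = -9 + p (c(p) = -7 + (p - 2) = -7 + (-2 + p) = -9 + p)
H = 0
y(a) = 9 (y(a) = (-3 + 0)² = (-3)² = 9)
F(m, R) = 9/5 - m/5 (F(m, R) = (9 - m)/5 = 9/5 - m/5)
13*F(6, c(5)) = 13*(9/5 - ⅕*6) = 13*(9/5 - 6/5) = 13*(⅗) = 39/5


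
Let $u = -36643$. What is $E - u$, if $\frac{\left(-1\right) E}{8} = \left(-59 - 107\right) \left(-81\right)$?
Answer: $-70925$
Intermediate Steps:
$E = -107568$ ($E = - 8 \left(-59 - 107\right) \left(-81\right) = - 8 \left(\left(-166\right) \left(-81\right)\right) = \left(-8\right) 13446 = -107568$)
$E - u = -107568 - -36643 = -107568 + 36643 = -70925$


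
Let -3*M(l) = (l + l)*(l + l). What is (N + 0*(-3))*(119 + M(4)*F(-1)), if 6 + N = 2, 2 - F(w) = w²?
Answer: -1172/3 ≈ -390.67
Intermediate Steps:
M(l) = -4*l²/3 (M(l) = -(l + l)*(l + l)/3 = -2*l*2*l/3 = -4*l²/3)
F(w) = 2 - w²
N = -4 (N = -6 + 2 = -4)
(N + 0*(-3))*(119 + M(4)*F(-1)) = (-4 + 0*(-3))*(119 + (-4/3*4²)*(2 - 1*(-1)²)) = (-4 + 0)*(119 + (-4/3*16)*(2 - 1*1)) = -4*(119 - 64*(2 - 1)/3) = -4*(119 - 64/3*1) = -4*(119 - 64/3) = -4*293/3 = -1172/3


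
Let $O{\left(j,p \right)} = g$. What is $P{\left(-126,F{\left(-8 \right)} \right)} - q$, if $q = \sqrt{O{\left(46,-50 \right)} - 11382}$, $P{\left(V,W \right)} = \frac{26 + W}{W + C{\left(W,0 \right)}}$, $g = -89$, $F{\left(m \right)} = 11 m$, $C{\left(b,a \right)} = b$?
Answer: $\frac{31}{88} - i \sqrt{11471} \approx 0.35227 - 107.1 i$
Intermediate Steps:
$O{\left(j,p \right)} = -89$
$P{\left(V,W \right)} = \frac{26 + W}{2 W}$ ($P{\left(V,W \right)} = \frac{26 + W}{W + W} = \frac{26 + W}{2 W}$)
$q = i \sqrt{11471}$ ($q = \sqrt{-89 - 11382} = \sqrt{-11471} = i \sqrt{11471} \approx 107.1 i$)
$P{\left(-126,F{\left(-8 \right)} \right)} - q = \frac{26 + 11 \left(-8\right)}{2 \cdot 11 \left(-8\right)} - i \sqrt{11471} = \frac{26 - 88}{2 \left(-88\right)} - i \sqrt{11471} = \frac{1}{2} \left(- \frac{1}{88}\right) \left(-62\right) - i \sqrt{11471} = \frac{31}{88} - i \sqrt{11471}$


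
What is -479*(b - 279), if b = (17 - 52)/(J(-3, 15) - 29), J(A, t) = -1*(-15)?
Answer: 264887/2 ≈ 1.3244e+5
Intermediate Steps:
J(A, t) = 15
b = 5/2 (b = (17 - 52)/(15 - 29) = -35/(-14) = -35*(-1/14) = 5/2 ≈ 2.5000)
-479*(b - 279) = -479*(5/2 - 279) = -479*(-553/2) = 264887/2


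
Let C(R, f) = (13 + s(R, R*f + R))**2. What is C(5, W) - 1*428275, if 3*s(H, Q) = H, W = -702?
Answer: -3852539/9 ≈ -4.2806e+5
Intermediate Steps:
s(H, Q) = H/3
C(R, f) = (13 + R/3)**2
C(5, W) - 1*428275 = (39 + 5)**2/9 - 1*428275 = (1/9)*44**2 - 428275 = (1/9)*1936 - 428275 = 1936/9 - 428275 = -3852539/9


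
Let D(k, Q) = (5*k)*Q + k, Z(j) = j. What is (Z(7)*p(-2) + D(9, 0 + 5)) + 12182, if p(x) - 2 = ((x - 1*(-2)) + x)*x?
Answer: 12458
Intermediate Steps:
D(k, Q) = k + 5*Q*k (D(k, Q) = 5*Q*k + k = k + 5*Q*k)
p(x) = 2 + x*(2 + 2*x) (p(x) = 2 + ((x - 1*(-2)) + x)*x = 2 + ((x + 2) + x)*x = 2 + ((2 + x) + x)*x = 2 + (2 + 2*x)*x = 2 + x*(2 + 2*x))
(Z(7)*p(-2) + D(9, 0 + 5)) + 12182 = (7*(2 + 2*(-2) + 2*(-2)²) + 9*(1 + 5*(0 + 5))) + 12182 = (7*(2 - 4 + 2*4) + 9*(1 + 5*5)) + 12182 = (7*(2 - 4 + 8) + 9*(1 + 25)) + 12182 = (7*6 + 9*26) + 12182 = (42 + 234) + 12182 = 276 + 12182 = 12458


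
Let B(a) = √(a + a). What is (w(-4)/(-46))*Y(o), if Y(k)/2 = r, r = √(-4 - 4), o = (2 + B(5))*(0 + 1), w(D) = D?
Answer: 8*I*√2/23 ≈ 0.4919*I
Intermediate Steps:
B(a) = √2*√a (B(a) = √(2*a) = √2*√a)
o = 2 + √10 (o = (2 + √2*√5)*(0 + 1) = (2 + √10)*1 = 2 + √10 ≈ 5.1623)
r = 2*I*√2 (r = √(-8) = 2*I*√2 ≈ 2.8284*I)
Y(k) = 4*I*√2 (Y(k) = 2*(2*I*√2) = 4*I*√2)
(w(-4)/(-46))*Y(o) = (-4/(-46))*(4*I*√2) = (-4*(-1/46))*(4*I*√2) = 2*(4*I*√2)/23 = 8*I*√2/23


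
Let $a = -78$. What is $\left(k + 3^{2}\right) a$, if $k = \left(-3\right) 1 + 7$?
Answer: $-1014$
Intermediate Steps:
$k = 4$ ($k = -3 + 7 = 4$)
$\left(k + 3^{2}\right) a = \left(4 + 3^{2}\right) \left(-78\right) = \left(4 + 9\right) \left(-78\right) = 13 \left(-78\right) = -1014$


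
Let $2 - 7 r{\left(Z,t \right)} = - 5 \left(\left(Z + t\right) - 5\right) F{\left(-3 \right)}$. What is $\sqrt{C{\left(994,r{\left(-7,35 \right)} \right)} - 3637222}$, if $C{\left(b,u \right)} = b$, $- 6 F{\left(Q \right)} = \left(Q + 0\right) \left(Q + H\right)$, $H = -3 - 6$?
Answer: $2 i \sqrt{909057} \approx 1906.9 i$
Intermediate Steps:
$H = -9$ ($H = -3 - 6 = -9$)
$F{\left(Q \right)} = - \frac{Q \left(-9 + Q\right)}{6}$ ($F{\left(Q \right)} = - \frac{\left(Q + 0\right) \left(Q - 9\right)}{6} = - \frac{Q \left(-9 + Q\right)}{6}$)
$r{\left(Z,t \right)} = \frac{152}{7} - \frac{30 Z}{7} - \frac{30 t}{7}$ ($r{\left(Z,t \right)} = \frac{2}{7} - \frac{- 5 \left(\left(Z + t\right) - 5\right) \frac{1}{6} \left(-3\right) \left(9 - -3\right)}{7} = \frac{2}{7} - \frac{- 5 \left(-5 + Z + t\right) \frac{1}{6} \left(-3\right) \left(9 + 3\right)}{7} = \frac{2}{7} - \frac{\left(25 - 5 Z - 5 t\right) \frac{1}{6} \left(-3\right) 12}{7} = \frac{2}{7} - \frac{\left(25 - 5 Z - 5 t\right) \left(-6\right)}{7} = \frac{2}{7} - \frac{-150 + 30 Z + 30 t}{7} = \frac{2}{7} - \left(- \frac{150}{7} + \frac{30 Z}{7} + \frac{30 t}{7}\right) = \frac{152}{7} - \frac{30 Z}{7} - \frac{30 t}{7}$)
$\sqrt{C{\left(994,r{\left(-7,35 \right)} \right)} - 3637222} = \sqrt{994 - 3637222} = \sqrt{-3636228} = 2 i \sqrt{909057}$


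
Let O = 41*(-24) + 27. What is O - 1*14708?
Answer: -15665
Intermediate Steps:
O = -957 (O = -984 + 27 = -957)
O - 1*14708 = -957 - 1*14708 = -957 - 14708 = -15665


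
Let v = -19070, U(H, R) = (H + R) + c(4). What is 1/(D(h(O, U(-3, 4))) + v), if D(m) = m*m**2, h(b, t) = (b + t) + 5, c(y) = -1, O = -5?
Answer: -1/19070 ≈ -5.2438e-5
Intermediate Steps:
U(H, R) = -1 + H + R (U(H, R) = (H + R) - 1 = -1 + H + R)
h(b, t) = 5 + b + t
D(m) = m**3
1/(D(h(O, U(-3, 4))) + v) = 1/((5 - 5 + (-1 - 3 + 4))**3 - 19070) = 1/((5 - 5 + 0)**3 - 19070) = 1/(0**3 - 19070) = 1/(0 - 19070) = 1/(-19070) = -1/19070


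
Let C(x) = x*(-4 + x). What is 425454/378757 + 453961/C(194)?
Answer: 187623140917/13960983020 ≈ 13.439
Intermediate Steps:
425454/378757 + 453961/C(194) = 425454/378757 + 453961/((194*(-4 + 194))) = 425454*(1/378757) + 453961/((194*190)) = 425454/378757 + 453961/36860 = 187623140917/13960983020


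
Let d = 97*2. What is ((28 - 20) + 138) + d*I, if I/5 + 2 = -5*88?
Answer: -428594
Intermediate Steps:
I = -2210 (I = -10 + 5*(-5*88) = -10 + 5*(-440) = -10 - 2200 = -2210)
d = 194
((28 - 20) + 138) + d*I = ((28 - 20) + 138) + 194*(-2210) = (8 + 138) - 428740 = 146 - 428740 = -428594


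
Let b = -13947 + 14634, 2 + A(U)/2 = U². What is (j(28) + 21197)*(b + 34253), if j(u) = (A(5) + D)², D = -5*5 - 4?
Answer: 750720840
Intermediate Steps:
A(U) = -4 + 2*U²
D = -29 (D = -25 - 4 = -29)
b = 687
j(u) = 289 (j(u) = ((-4 + 2*5²) - 29)² = ((-4 + 2*25) - 29)² = ((-4 + 50) - 29)² = (46 - 29)² = 17² = 289)
(j(28) + 21197)*(b + 34253) = (289 + 21197)*(687 + 34253) = 21486*34940 = 750720840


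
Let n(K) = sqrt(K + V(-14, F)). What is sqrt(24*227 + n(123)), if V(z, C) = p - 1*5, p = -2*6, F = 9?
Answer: sqrt(5448 + sqrt(106)) ≈ 73.880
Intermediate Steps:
p = -12
V(z, C) = -17 (V(z, C) = -12 - 1*5 = -12 - 5 = -17)
n(K) = sqrt(-17 + K) (n(K) = sqrt(K - 17) = sqrt(-17 + K))
sqrt(24*227 + n(123)) = sqrt(24*227 + sqrt(-17 + 123)) = sqrt(5448 + sqrt(106))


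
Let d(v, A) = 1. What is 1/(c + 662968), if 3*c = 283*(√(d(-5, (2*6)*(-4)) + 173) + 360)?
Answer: 36048/25122780455 - 283*√174/1457121266390 ≈ 1.4323e-6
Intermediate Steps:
c = 33960 + 283*√174/3 (c = (283*(√(1 + 173) + 360))/3 = (283*(√174 + 360))/3 = (283*(360 + √174))/3 = (101880 + 283*√174)/3 = 33960 + 283*√174/3 ≈ 35204.)
1/(c + 662968) = 1/((33960 + 283*√174/3) + 662968) = 1/(696928 + 283*√174/3)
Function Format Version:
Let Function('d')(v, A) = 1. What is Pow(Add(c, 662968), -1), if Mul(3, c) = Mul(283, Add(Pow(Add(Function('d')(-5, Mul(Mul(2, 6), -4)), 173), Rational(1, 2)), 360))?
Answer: Add(Rational(36048, 25122780455), Mul(Rational(-283, 1457121266390), Pow(174, Rational(1, 2)))) ≈ 1.4323e-6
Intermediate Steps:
c = Add(33960, Mul(Rational(283, 3), Pow(174, Rational(1, 2)))) (c = Mul(Rational(1, 3), Mul(283, Add(Pow(Add(1, 173), Rational(1, 2)), 360))) = Mul(Rational(1, 3), Mul(283, Add(Pow(174, Rational(1, 2)), 360))) = Mul(Rational(1, 3), Mul(283, Add(360, Pow(174, Rational(1, 2))))) = Mul(Rational(1, 3), Add(101880, Mul(283, Pow(174, Rational(1, 2))))) = Add(33960, Mul(Rational(283, 3), Pow(174, Rational(1, 2)))) ≈ 35204.)
Pow(Add(c, 662968), -1) = Pow(Add(Add(33960, Mul(Rational(283, 3), Pow(174, Rational(1, 2)))), 662968), -1) = Pow(Add(696928, Mul(Rational(283, 3), Pow(174, Rational(1, 2)))), -1)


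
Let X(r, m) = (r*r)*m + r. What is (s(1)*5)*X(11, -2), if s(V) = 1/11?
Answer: -105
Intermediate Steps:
X(r, m) = r + m*r² (X(r, m) = r²*m + r = m*r² + r = r + m*r²)
s(V) = 1/11 (s(V) = 1*(1/11) = 1/11)
(s(1)*5)*X(11, -2) = ((1/11)*5)*(11*(1 - 2*11)) = 5*(11*(1 - 22))/11 = 5*(11*(-21))/11 = (5/11)*(-231) = -105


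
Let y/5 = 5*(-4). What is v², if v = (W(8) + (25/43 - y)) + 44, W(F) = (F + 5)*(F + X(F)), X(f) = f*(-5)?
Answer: 136212241/1849 ≈ 73668.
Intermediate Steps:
X(f) = -5*f
y = -100 (y = 5*(5*(-4)) = 5*(-20) = -100)
W(F) = -4*F*(5 + F) (W(F) = (F + 5)*(F - 5*F) = (5 + F)*(-4*F) = -4*F*(5 + F))
v = -11671/43 (v = (4*8*(-5 - 1*8) + (25/43 - 1*(-100))) + 44 = (4*8*(-5 - 8) + (25*(1/43) + 100)) + 44 = (4*8*(-13) + (25/43 + 100)) + 44 = (-416 + 4325/43) + 44 = -13563/43 + 44 = -11671/43 ≈ -271.42)
v² = (-11671/43)² = 136212241/1849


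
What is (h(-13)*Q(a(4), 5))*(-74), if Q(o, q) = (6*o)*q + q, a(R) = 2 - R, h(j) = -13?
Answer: -52910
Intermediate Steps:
Q(o, q) = q + 6*o*q (Q(o, q) = 6*o*q + q = q + 6*o*q)
(h(-13)*Q(a(4), 5))*(-74) = -65*(1 + 6*(2 - 1*4))*(-74) = -65*(1 + 6*(2 - 4))*(-74) = -65*(1 + 6*(-2))*(-74) = -65*(1 - 12)*(-74) = -65*(-11)*(-74) = -13*(-55)*(-74) = 715*(-74) = -52910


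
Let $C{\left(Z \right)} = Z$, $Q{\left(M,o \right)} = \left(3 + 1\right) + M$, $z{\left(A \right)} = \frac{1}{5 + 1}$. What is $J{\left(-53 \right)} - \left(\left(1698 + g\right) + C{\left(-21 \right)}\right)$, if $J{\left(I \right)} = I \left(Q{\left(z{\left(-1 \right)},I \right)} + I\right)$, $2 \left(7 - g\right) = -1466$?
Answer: $\frac{1027}{6} \approx 171.17$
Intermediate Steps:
$z{\left(A \right)} = \frac{1}{6}$
$Q{\left(M,o \right)} = 4 + M$
$g = 740$ ($g = 7 - -733 = 7 + 733 = 740$)
$J{\left(I \right)} = I \left(\frac{25}{6} + I\right)$ ($J{\left(I \right)} = I \left(\left(4 + \frac{1}{6}\right) + I\right) = I \left(\frac{25}{6} + I\right)$)
$J{\left(-53 \right)} - \left(\left(1698 + g\right) + C{\left(-21 \right)}\right) = \frac{1}{6} \left(-53\right) \left(25 + 6 \left(-53\right)\right) - \left(\left(1698 + 740\right) - 21\right) = \frac{1}{6} \left(-53\right) \left(25 - 318\right) - \left(2438 - 21\right) = \frac{1}{6} \left(-53\right) \left(-293\right) - 2417 = \frac{15529}{6} - 2417 = \frac{1027}{6}$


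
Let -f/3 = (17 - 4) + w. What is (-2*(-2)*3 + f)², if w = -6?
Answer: 81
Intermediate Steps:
f = -21 (f = -3*((17 - 4) - 6) = -3*(13 - 6) = -3*7 = -21)
(-2*(-2)*3 + f)² = (-2*(-2)*3 - 21)² = (4*3 - 21)² = (12 - 21)² = (-9)² = 81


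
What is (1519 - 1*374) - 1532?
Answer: -387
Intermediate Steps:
(1519 - 1*374) - 1532 = (1519 - 374) - 1532 = 1145 - 1532 = -387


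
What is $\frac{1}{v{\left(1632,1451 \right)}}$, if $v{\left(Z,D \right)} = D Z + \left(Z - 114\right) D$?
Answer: $\frac{1}{4570650} \approx 2.1879 \cdot 10^{-7}$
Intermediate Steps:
$v{\left(Z,D \right)} = D Z + D \left(-114 + Z\right)$ ($v{\left(Z,D \right)} = D Z + \left(-114 + Z\right) D = D Z + D \left(-114 + Z\right)$)
$\frac{1}{v{\left(1632,1451 \right)}} = \frac{1}{2 \cdot 1451 \left(-57 + 1632\right)} = \frac{1}{2 \cdot 1451 \cdot 1575} = \frac{1}{4570650}$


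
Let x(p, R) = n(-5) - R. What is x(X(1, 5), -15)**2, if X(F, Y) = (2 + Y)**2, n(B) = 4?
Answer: 361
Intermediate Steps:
x(p, R) = 4 - R
x(X(1, 5), -15)**2 = (4 - 1*(-15))**2 = (4 + 15)**2 = 19**2 = 361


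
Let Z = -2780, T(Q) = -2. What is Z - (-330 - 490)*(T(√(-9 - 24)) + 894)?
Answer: 728660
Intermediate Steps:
Z - (-330 - 490)*(T(√(-9 - 24)) + 894) = -2780 - (-330 - 490)*(-2 + 894) = -2780 - (-820)*892 = -2780 - 1*(-731440) = -2780 + 731440 = 728660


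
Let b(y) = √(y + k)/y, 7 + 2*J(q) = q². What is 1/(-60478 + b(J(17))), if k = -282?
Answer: -8527398/515719976245 - I*√141/515719976245 ≈ -1.6535e-5 - 2.3025e-11*I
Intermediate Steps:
J(q) = -7/2 + q²/2
b(y) = √(-282 + y)/y (b(y) = √(y - 282)/y = √(-282 + y)/y)
1/(-60478 + b(J(17))) = 1/(-60478 + √(-282 + (-7/2 + (½)*17²))/(-7/2 + (½)*17²)) = 1/(-60478 + √(-282 + (-7/2 + (½)*289))/(-7/2 + (½)*289)) = 1/(-60478 + √(-282 + (-7/2 + 289/2))/(-7/2 + 289/2)) = 1/(-60478 + √(-282 + 141)/141) = 1/(-60478 + √(-141)/141) = 1/(-60478 + (I*√141)/141) = 1/(-60478 + I*√141/141)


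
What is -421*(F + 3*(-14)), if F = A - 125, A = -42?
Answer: 87989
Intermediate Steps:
F = -167 (F = -42 - 125 = -167)
-421*(F + 3*(-14)) = -421*(-167 + 3*(-14)) = -421*(-167 - 42) = -421*(-209) = 87989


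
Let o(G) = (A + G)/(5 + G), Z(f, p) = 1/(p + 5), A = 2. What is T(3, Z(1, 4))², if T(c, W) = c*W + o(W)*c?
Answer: 47089/19044 ≈ 2.4726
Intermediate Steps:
Z(f, p) = 1/(5 + p)
o(G) = (2 + G)/(5 + G)
T(c, W) = W*c + c*(2 + W)/(5 + W) (T(c, W) = c*W + ((2 + W)/(5 + W))*c = W*c + c*(2 + W)/(5 + W))
T(3, Z(1, 4))² = (3*(2 + 1/(5 + 4) + (5 + 1/(5 + 4))/(5 + 4))/(5 + 1/(5 + 4)))² = (3*(2 + 1/9 + (5 + 1/9)/9)/(5 + 1/9))² = (3*(2 + ⅑ + (5 + ⅑)/9)/(5 + ⅑))² = (3*(2 + ⅑ + (⅑)*(46/9))/(46/9))² = (3*(9/46)*(2 + ⅑ + 46/81))² = (3*(9/46)*(217/81))² = (217/138)² = 47089/19044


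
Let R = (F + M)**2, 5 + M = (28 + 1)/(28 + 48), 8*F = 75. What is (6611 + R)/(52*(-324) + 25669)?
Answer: 153263273/203800384 ≈ 0.75203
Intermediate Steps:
F = 75/8 (F = (1/8)*75 = 75/8 ≈ 9.3750)
M = -351/76 (M = -5 + (28 + 1)/(28 + 48) = -5 + 29/76 = -351/76 ≈ -4.6184)
R = 522729/23104 (R = (75/8 - 351/76)**2 = (723/152)**2 = 522729/23104 ≈ 22.625)
(6611 + R)/(52*(-324) + 25669) = (6611 + 522729/23104)/(52*(-324) + 25669) = 153263273/(23104*(-16848 + 25669)) = (153263273/23104)/8821 = (153263273/23104)*(1/8821) = 153263273/203800384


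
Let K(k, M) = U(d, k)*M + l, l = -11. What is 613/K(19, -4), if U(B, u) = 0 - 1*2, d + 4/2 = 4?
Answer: -613/3 ≈ -204.33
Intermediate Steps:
d = 2 (d = -2 + 4 = 2)
U(B, u) = -2 (U(B, u) = 0 - 2 = -2)
K(k, M) = -11 - 2*M (K(k, M) = -2*M - 11 = -11 - 2*M)
613/K(19, -4) = 613/(-11 - 2*(-4)) = 613/(-11 + 8) = 613/(-3) = 613*(-⅓) = -613/3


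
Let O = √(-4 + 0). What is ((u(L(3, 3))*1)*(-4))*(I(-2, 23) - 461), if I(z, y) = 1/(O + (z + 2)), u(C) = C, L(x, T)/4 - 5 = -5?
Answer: 0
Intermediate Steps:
O = 2*I (O = √(-4) = 2*I ≈ 2.0*I)
L(x, T) = 0 (L(x, T) = 20 + 4*(-5) = 20 - 20 = 0)
I(z, y) = 1/(2 + z + 2*I) (I(z, y) = 1/(2*I + (z + 2)) = 1/(2*I + (2 + z)) = 1/(2 + z + 2*I))
((u(L(3, 3))*1)*(-4))*(I(-2, 23) - 461) = ((0*1)*(-4))*(1/(2 - 2 + 2*I) - 461) = (0*(-4))*(1/(2*I) - 461) = 0*(-I/2 - 461) = 0*(-461 - I/2) = 0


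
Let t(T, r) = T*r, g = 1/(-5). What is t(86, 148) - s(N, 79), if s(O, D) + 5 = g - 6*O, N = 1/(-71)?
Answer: 4520256/355 ≈ 12733.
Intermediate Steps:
N = -1/71 ≈ -0.014085
g = -⅕ ≈ -0.20000
s(O, D) = -26/5 - 6*O (s(O, D) = -5 + (-⅕ - 6*O) = -26/5 - 6*O)
t(86, 148) - s(N, 79) = 86*148 - (-26/5 - 6*(-1/71)) = 12728 - (-26/5 + 6/71) = 12728 - 1*(-1816/355) = 12728 + 1816/355 = 4520256/355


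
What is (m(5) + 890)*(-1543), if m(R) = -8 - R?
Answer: -1353211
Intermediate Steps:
(m(5) + 890)*(-1543) = ((-8 - 1*5) + 890)*(-1543) = ((-8 - 5) + 890)*(-1543) = (-13 + 890)*(-1543) = 877*(-1543) = -1353211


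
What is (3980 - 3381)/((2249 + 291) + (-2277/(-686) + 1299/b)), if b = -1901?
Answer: 781147514/3315815903 ≈ 0.23558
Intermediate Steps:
(3980 - 3381)/((2249 + 291) + (-2277/(-686) + 1299/b)) = (3980 - 3381)/((2249 + 291) + (-2277/(-686) + 1299/(-1901))) = 599/(2540 + (-2277*(-1/686) + 1299*(-1/1901))) = 599/(2540 + (2277/686 - 1299/1901)) = 599/(2540 + 3437463/1304086) = 599/(3315815903/1304086) = 599*(1304086/3315815903) = 781147514/3315815903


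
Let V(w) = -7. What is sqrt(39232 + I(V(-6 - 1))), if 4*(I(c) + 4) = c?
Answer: sqrt(156905)/2 ≈ 198.06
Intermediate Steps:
I(c) = -4 + c/4
sqrt(39232 + I(V(-6 - 1))) = sqrt(39232 + (-4 + (1/4)*(-7))) = sqrt(39232 + (-4 - 7/4)) = sqrt(39232 - 23/4) = sqrt(156905/4) = sqrt(156905)/2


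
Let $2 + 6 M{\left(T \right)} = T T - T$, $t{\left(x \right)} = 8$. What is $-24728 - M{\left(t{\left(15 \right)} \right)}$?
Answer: $-24737$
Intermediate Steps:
$M{\left(T \right)} = - \frac{1}{3} - \frac{T}{6} + \frac{T^{2}}{6}$ ($M{\left(T \right)} = - \frac{1}{3} + \frac{T T - T}{6} = - \frac{1}{3} + \frac{T^{2} - T}{6} = - \frac{1}{3} + \left(- \frac{T}{6} + \frac{T^{2}}{6}\right) = - \frac{1}{3} - \frac{T}{6} + \frac{T^{2}}{6}$)
$-24728 - M{\left(t{\left(15 \right)} \right)} = -24728 - \left(- \frac{1}{3} - \frac{4}{3} + \frac{8^{2}}{6}\right) = -24728 - \left(- \frac{1}{3} - \frac{4}{3} + \frac{1}{6} \cdot 64\right) = -24728 - \left(- \frac{1}{3} - \frac{4}{3} + \frac{32}{3}\right) = -24728 - 9 = -24737$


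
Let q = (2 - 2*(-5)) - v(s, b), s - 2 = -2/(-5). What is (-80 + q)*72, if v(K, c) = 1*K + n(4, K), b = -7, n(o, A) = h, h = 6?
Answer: -27504/5 ≈ -5500.8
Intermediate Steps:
n(o, A) = 6
s = 12/5 (s = 2 - 2/(-5) = 2 - 2*(-⅕) = 2 + ⅖ = 12/5 ≈ 2.4000)
v(K, c) = 6 + K (v(K, c) = 1*K + 6 = K + 6 = 6 + K)
q = 18/5 (q = (2 - 2*(-5)) - (6 + 12/5) = (2 + 10) - 1*42/5 = 12 - 42/5 = 18/5 ≈ 3.6000)
(-80 + q)*72 = (-80 + 18/5)*72 = -382/5*72 = -27504/5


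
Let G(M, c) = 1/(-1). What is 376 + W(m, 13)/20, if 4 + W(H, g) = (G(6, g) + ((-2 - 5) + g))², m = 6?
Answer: 7541/20 ≈ 377.05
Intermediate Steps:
G(M, c) = -1
W(H, g) = -4 + (-8 + g)² (W(H, g) = -4 + (-1 + ((-2 - 5) + g))² = -4 + (-1 + (-7 + g))² = -4 + (-8 + g)²)
376 + W(m, 13)/20 = 376 + (-4 + (-8 + 13)²)/20 = 376 + (-4 + 5²)*(1/20) = 376 + (-4 + 25)*(1/20) = 376 + 21*(1/20) = 376 + 21/20 = 7541/20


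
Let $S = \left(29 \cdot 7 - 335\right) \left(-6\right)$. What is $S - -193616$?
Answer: $194408$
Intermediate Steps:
$S = 792$ ($S = \left(203 - 335\right) \left(-6\right) = \left(-132\right) \left(-6\right) = 792$)
$S - -193616 = 792 - -193616 = 792 + 193616 = 194408$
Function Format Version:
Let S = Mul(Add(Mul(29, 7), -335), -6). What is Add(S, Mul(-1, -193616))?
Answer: 194408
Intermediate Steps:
S = 792 (S = Mul(Add(203, -335), -6) = Mul(-132, -6) = 792)
Add(S, Mul(-1, -193616)) = Add(792, Mul(-1, -193616)) = Add(792, 193616) = 194408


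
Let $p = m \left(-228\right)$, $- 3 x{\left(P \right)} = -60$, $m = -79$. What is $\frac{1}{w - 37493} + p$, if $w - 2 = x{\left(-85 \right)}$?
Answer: $\frac{674927651}{37471} \approx 18012.0$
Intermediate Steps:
$x{\left(P \right)} = 20$ ($x{\left(P \right)} = \left(- \frac{1}{3}\right) \left(-60\right) = 20$)
$p = 18012$ ($p = \left(-79\right) \left(-228\right) = 18012$)
$w = 22$ ($w = 2 + 20 = 22$)
$\frac{1}{w - 37493} + p = \frac{1}{22 - 37493} + 18012 = \frac{1}{-37471} + 18012 = - \frac{1}{37471} + 18012 = \frac{674927651}{37471}$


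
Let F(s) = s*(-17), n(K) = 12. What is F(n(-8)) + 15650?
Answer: 15446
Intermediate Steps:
F(s) = -17*s
F(n(-8)) + 15650 = -17*12 + 15650 = -204 + 15650 = 15446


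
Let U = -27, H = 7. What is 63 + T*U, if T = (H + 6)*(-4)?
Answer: 1467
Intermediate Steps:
T = -52 (T = (7 + 6)*(-4) = 13*(-4) = -52)
63 + T*U = 63 - 52*(-27) = 63 + 1404 = 1467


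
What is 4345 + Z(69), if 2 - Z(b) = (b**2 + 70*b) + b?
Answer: -5313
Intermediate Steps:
Z(b) = 2 - b**2 - 71*b (Z(b) = 2 - ((b**2 + 70*b) + b) = 2 - (b**2 + 71*b) = 2 + (-b**2 - 71*b) = 2 - b**2 - 71*b)
4345 + Z(69) = 4345 + (2 - 1*69**2 - 71*69) = 4345 + (2 - 1*4761 - 4899) = 4345 + (2 - 4761 - 4899) = 4345 - 9658 = -5313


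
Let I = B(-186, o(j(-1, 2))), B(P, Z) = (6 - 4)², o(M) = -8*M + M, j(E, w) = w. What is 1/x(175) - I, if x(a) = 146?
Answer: -583/146 ≈ -3.9931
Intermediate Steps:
o(M) = -7*M
B(P, Z) = 4 (B(P, Z) = 2² = 4)
I = 4
1/x(175) - I = 1/146 - 1*4 = 1/146 - 4 = -583/146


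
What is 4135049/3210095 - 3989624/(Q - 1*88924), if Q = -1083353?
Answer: 17654494890853/3763120536315 ≈ 4.6915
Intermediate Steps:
4135049/3210095 - 3989624/(Q - 1*88924) = 4135049/3210095 - 3989624/(-1083353 - 1*88924) = 4135049*(1/3210095) - 3989624/(-1083353 - 88924) = 4135049/3210095 - 3989624/(-1172277) = 4135049/3210095 - 3989624*(-1/1172277) = 4135049/3210095 + 3989624/1172277 = 17654494890853/3763120536315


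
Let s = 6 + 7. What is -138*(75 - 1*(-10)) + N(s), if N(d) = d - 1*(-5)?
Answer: -11712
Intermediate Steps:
s = 13
N(d) = 5 + d (N(d) = d + 5 = 5 + d)
-138*(75 - 1*(-10)) + N(s) = -138*(75 - 1*(-10)) + (5 + 13) = -138*(75 + 10) + 18 = -138*85 + 18 = -11730 + 18 = -11712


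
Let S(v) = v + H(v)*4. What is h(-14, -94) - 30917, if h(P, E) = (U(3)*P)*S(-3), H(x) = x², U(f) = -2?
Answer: -29993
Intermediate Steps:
S(v) = v + 4*v² (S(v) = v + v²*4 = v + 4*v²)
h(P, E) = -66*P (h(P, E) = (-2*P)*(-3*(1 + 4*(-3))) = (-2*P)*(-3*(1 - 12)) = (-2*P)*(-3*(-11)) = -2*P*33 = -66*P)
h(-14, -94) - 30917 = -66*(-14) - 30917 = 924 - 30917 = -29993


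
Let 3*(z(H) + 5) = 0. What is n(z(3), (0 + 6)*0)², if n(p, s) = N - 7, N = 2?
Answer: 25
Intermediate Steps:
z(H) = -5 (z(H) = -5 + (⅓)*0 = -5 + 0 = -5)
n(p, s) = -5 (n(p, s) = 2 - 7 = -5)
n(z(3), (0 + 6)*0)² = (-5)² = 25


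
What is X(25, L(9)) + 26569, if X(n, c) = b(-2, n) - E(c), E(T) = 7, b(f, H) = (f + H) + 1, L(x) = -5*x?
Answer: 26586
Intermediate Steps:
b(f, H) = 1 + H + f (b(f, H) = (H + f) + 1 = 1 + H + f)
X(n, c) = -8 + n (X(n, c) = (1 + n - 2) - 1*7 = (-1 + n) - 7 = -8 + n)
X(25, L(9)) + 26569 = (-8 + 25) + 26569 = 17 + 26569 = 26586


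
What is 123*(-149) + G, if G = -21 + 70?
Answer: -18278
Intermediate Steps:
G = 49
123*(-149) + G = 123*(-149) + 49 = -18327 + 49 = -18278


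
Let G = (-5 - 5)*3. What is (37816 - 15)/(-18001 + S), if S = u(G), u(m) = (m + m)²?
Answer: -37801/14401 ≈ -2.6249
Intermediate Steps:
G = -30 (G = -10*3 = -30)
u(m) = 4*m² (u(m) = (2*m)² = 4*m²)
S = 3600 (S = 4*(-30)² = 4*900 = 3600)
(37816 - 15)/(-18001 + S) = (37816 - 15)/(-18001 + 3600) = 37801/(-14401) = 37801*(-1/14401) = -37801/14401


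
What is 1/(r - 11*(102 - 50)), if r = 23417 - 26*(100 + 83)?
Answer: 1/18087 ≈ 5.5288e-5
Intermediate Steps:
r = 18659 (r = 23417 - 26*183 = 23417 - 4758 = 18659)
1/(r - 11*(102 - 50)) = 1/(18659 - 11*(102 - 50)) = 1/(18659 - 11*52) = 1/(18659 - 572) = 1/18087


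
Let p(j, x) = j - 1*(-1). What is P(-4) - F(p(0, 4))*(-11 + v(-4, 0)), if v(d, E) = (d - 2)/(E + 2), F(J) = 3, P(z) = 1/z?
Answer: 167/4 ≈ 41.750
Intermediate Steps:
p(j, x) = 1 + j (p(j, x) = j + 1 = 1 + j)
v(d, E) = (-2 + d)/(2 + E)
P(-4) - F(p(0, 4))*(-11 + v(-4, 0)) = 1/(-4) - 3*(-11 + (-2 - 4)/(2 + 0)) = -¼ - 3*(-11 - 6/2) = -¼ - 3*(-11 + (½)*(-6)) = -¼ - 3*(-11 - 3) = -¼ - 3*(-14) = -¼ - 1*(-42) = -¼ + 42 = 167/4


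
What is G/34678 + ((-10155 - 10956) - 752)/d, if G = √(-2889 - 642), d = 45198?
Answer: -21863/45198 + I*√3531/34678 ≈ -0.48372 + 0.0017135*I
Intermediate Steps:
G = I*√3531 (G = √(-3531) = I*√3531 ≈ 59.422*I)
G/34678 + ((-10155 - 10956) - 752)/d = (I*√3531)/34678 + ((-10155 - 10956) - 752)/45198 = (I*√3531)*(1/34678) + (-21111 - 752)*(1/45198) = I*√3531/34678 - 21863*1/45198 = I*√3531/34678 - 21863/45198 = -21863/45198 + I*√3531/34678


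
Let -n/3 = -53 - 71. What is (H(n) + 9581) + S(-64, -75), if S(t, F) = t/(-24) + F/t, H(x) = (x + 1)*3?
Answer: 2055137/192 ≈ 10704.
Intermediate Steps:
n = 372 (n = -3*(-53 - 71) = -3*(-124) = 372)
H(x) = 3 + 3*x (H(x) = (1 + x)*3 = 3 + 3*x)
S(t, F) = -t/24 + F/t (S(t, F) = t*(-1/24) + F/t = -t/24 + F/t)
(H(n) + 9581) + S(-64, -75) = ((3 + 3*372) + 9581) + (-1/24*(-64) - 75/(-64)) = ((3 + 1116) + 9581) + (8/3 - 75*(-1/64)) = (1119 + 9581) + (8/3 + 75/64) = 10700 + 737/192 = 2055137/192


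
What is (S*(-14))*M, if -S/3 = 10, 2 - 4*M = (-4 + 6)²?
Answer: -210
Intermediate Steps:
M = -½ (M = ½ - (-4 + 6)²/4 = ½ - ¼*2² = ½ - ¼*4 = ½ - 1 = -½ ≈ -0.50000)
S = -30 (S = -3*10 = -30)
(S*(-14))*M = -30*(-14)*(-½) = 420*(-½) = -210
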